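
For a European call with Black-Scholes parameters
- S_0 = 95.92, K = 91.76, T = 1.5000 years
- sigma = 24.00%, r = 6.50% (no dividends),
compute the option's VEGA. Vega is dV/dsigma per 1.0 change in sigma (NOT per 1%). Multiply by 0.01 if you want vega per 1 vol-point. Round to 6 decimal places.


Answer: Vega = 38.442581

Derivation:
d1 = 0.6295121887; d2 = 0.3355734196
phi(d1) = 0.3272334884; exp(-qT) = 1.0000000000; exp(-rT) = 0.9071023416
Vega = S * exp(-qT) * phi(d1) * sqrt(T) = 95.9200 * 1.0000000000 * 0.3272334884 * 1.2247448714 = 38.442581


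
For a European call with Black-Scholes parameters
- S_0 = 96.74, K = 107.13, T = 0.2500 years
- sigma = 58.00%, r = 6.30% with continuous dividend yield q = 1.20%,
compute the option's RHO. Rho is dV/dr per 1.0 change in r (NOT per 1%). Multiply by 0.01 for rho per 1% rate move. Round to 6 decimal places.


d1 = -0.1628140789; d2 = -0.4528140789
phi(d1) = 0.3936895024; exp(-qT) = 0.9970044955; exp(-rT) = 0.9843733826
N(d2) = 0.3253413124
Rho = K*T*exp(-rT)*N(d2) = 107.1300 * 0.2500 * 0.9843733826 * 0.3253413124 = 8.577292

Answer: Rho = 8.577292


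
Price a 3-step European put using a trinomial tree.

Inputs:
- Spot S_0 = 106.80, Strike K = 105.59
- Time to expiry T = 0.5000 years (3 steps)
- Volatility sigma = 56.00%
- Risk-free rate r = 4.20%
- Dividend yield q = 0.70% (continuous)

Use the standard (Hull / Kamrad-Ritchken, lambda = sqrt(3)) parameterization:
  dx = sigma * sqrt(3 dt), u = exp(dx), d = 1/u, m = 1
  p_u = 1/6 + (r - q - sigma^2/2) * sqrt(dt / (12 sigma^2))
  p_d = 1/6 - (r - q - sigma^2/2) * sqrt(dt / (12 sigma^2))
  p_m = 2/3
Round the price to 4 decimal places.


dt = T/N = 0.166667; dx = sigma*sqrt(3*dt) = 0.395980
u = exp(dx) = 1.485839; d = 1/u = 0.673020
p_u = 0.141034, p_m = 0.666667, p_d = 0.192299
Discount per step: exp(-r*dt) = 0.993024
Stock lattice S(k, j) with j the centered position index:
  k=0: S(0,+0) = 106.8000
  k=1: S(1,-1) = 71.8786; S(1,+0) = 106.8000; S(1,+1) = 158.6876
  k=2: S(2,-2) = 48.3757; S(2,-1) = 71.8786; S(2,+0) = 106.8000; S(2,+1) = 158.6876; S(2,+2) = 235.7843
  k=3: S(3,-3) = 32.5579; S(3,-2) = 48.3757; S(3,-1) = 71.8786; S(3,+0) = 106.8000; S(3,+1) = 158.6876; S(3,+2) = 235.7843; S(3,+3) = 350.3376
Terminal payoffs V(N, j) = max(K - S_T, 0):
  V(3,-3) = 73.032149; V(3,-2) = 57.214266; V(3,-1) = 33.711433; V(3,+0) = 0.000000; V(3,+1) = 0.000000; V(3,+2) = 0.000000; V(3,+3) = 0.000000
Backward induction: V(k, j) = exp(-r*dt) * [p_u * V(k+1, j+1) + p_m * V(k+1, j) + p_d * V(k+1, j-1)]
  V(2,-2) = exp(-r*dt) * [p_u*33.711433 + p_m*57.214266 + p_d*73.032149] = 56.544136
  V(2,-1) = exp(-r*dt) * [p_u*0.000000 + p_m*33.711433 + p_d*57.214266] = 33.243033
  V(2,+0) = exp(-r*dt) * [p_u*0.000000 + p_m*0.000000 + p_d*33.711433] = 6.437464
  V(2,+1) = exp(-r*dt) * [p_u*0.000000 + p_m*0.000000 + p_d*0.000000] = 0.000000
  V(2,+2) = exp(-r*dt) * [p_u*0.000000 + p_m*0.000000 + p_d*0.000000] = 0.000000
  V(1,-1) = exp(-r*dt) * [p_u*6.437464 + p_m*33.243033 + p_d*56.544136] = 33.706547
  V(1,+0) = exp(-r*dt) * [p_u*0.000000 + p_m*6.437464 + p_d*33.243033] = 10.609726
  V(1,+1) = exp(-r*dt) * [p_u*0.000000 + p_m*0.000000 + p_d*6.437464] = 1.229285
  V(0,+0) = exp(-r*dt) * [p_u*1.229285 + p_m*10.609726 + p_d*33.706547] = 13.632504

Answer: Price = V(0,0) = 13.6325


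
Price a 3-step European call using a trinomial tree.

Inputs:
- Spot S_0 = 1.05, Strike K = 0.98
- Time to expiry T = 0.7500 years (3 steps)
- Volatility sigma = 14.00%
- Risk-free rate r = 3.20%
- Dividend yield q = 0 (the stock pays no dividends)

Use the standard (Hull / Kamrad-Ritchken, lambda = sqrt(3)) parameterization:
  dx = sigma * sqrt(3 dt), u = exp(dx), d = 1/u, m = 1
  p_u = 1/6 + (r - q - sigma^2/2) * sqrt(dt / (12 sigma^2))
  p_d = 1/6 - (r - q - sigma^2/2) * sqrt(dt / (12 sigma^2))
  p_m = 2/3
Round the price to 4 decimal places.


dt = T/N = 0.250000; dx = sigma*sqrt(3*dt) = 0.121244
u = exp(dx) = 1.128900; d = 1/u = 0.885818
p_u = 0.189554, p_m = 0.666667, p_d = 0.143779
Discount per step: exp(-r*dt) = 0.992032
Stock lattice S(k, j) with j the centered position index:
  k=0: S(0,+0) = 1.0500
  k=1: S(1,-1) = 0.9301; S(1,+0) = 1.0500; S(1,+1) = 1.1853
  k=2: S(2,-2) = 0.8239; S(2,-1) = 0.9301; S(2,+0) = 1.0500; S(2,+1) = 1.1853; S(2,+2) = 1.3381
  k=3: S(3,-3) = 0.7298; S(3,-2) = 0.8239; S(3,-1) = 0.9301; S(3,+0) = 1.0500; S(3,+1) = 1.1853; S(3,+2) = 1.3381; S(3,+3) = 1.5106
Terminal payoffs V(N, j) = max(S_T - K, 0):
  V(3,-3) = 0.000000; V(3,-2) = 0.000000; V(3,-1) = 0.000000; V(3,+0) = 0.070000; V(3,+1) = 0.205345; V(3,+2) = 0.358136; V(3,+3) = 0.530621
Backward induction: V(k, j) = exp(-r*dt) * [p_u * V(k+1, j+1) + p_m * V(k+1, j) + p_d * V(k+1, j-1)]
  V(2,-2) = exp(-r*dt) * [p_u*0.000000 + p_m*0.000000 + p_d*0.000000] = 0.000000
  V(2,-1) = exp(-r*dt) * [p_u*0.070000 + p_m*0.000000 + p_d*0.000000] = 0.013163
  V(2,+0) = exp(-r*dt) * [p_u*0.205345 + p_m*0.070000 + p_d*0.000000] = 0.084909
  V(2,+1) = exp(-r*dt) * [p_u*0.358136 + p_m*0.205345 + p_d*0.070000] = 0.213135
  V(2,+2) = exp(-r*dt) * [p_u*0.530621 + p_m*0.358136 + p_d*0.205345] = 0.365924
  V(1,-1) = exp(-r*dt) * [p_u*0.084909 + p_m*0.013163 + p_d*0.000000] = 0.024672
  V(1,+0) = exp(-r*dt) * [p_u*0.213135 + p_m*0.084909 + p_d*0.013163] = 0.098111
  V(1,+1) = exp(-r*dt) * [p_u*0.365924 + p_m*0.213135 + p_d*0.084909] = 0.221879
  V(0,+0) = exp(-r*dt) * [p_u*0.221879 + p_m*0.098111 + p_d*0.024672] = 0.110128

Answer: Price = V(0,0) = 0.1101


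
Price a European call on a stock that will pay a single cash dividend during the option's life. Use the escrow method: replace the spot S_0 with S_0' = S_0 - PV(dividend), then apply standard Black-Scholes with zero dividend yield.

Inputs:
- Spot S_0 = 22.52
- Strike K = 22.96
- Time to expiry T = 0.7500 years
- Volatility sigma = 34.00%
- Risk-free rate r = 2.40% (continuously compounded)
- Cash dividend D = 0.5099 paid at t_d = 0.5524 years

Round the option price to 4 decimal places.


PV(D) = D * exp(-r * t_d) = 0.5099 * 0.98682989 = 0.50318456
S_0' = S_0 - PV(D) = 22.5200 - 0.50318456 = 22.01681544
d1 = (ln(S_0'/K) + (r + sigma^2/2)*T) / (sigma*sqrt(T)) = 0.06589580
d2 = d1 - sigma*sqrt(T) = -0.22855284
exp(-rT) = 0.98216103
N(d1) = 0.52626961; N(d2) = 0.40960824
C = S_0' * N(d1) - K * exp(-rT) * N(d2) = 22.01681544 * 0.52626961 - 22.9600 * 0.98216103 * 0.40960824 = 2.3499

Answer: Price = 2.3499


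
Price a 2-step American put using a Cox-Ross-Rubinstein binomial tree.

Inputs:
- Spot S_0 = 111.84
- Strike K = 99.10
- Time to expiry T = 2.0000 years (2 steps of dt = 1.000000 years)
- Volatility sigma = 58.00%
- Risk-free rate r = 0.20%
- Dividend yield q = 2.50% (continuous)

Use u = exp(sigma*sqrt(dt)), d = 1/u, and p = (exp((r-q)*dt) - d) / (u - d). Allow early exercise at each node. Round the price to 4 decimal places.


Answer: Price = V(0,0) = 27.7516

Derivation:
dt = T/N = 1.000000
u = exp(sigma*sqrt(dt)) = 1.786038; d = 1/u = 0.559898
p = (exp((r-q)*dt) - d) / (u - d) = 0.340389
Discount per step: exp(-r*dt) = 0.998002
Stock lattice S(k, i) with i counting down-moves:
  k=0: S(0,0) = 111.8400
  k=1: S(1,0) = 199.7505; S(1,1) = 62.6190
  k=2: S(2,0) = 356.7621; S(2,1) = 111.8400; S(2,2) = 35.0603
Terminal payoffs V(N, i) = max(K - S_T, 0):
  V(2,0) = 0.000000; V(2,1) = 0.000000; V(2,2) = 64.039706
Backward induction: V(k, i) = exp(-r*dt) * [p * V(k+1, i) + (1-p) * V(k+1, i+1)]; then take max(V_cont, immediate exercise) for American.
  V(1,0) = exp(-r*dt) * [p*0.000000 + (1-p)*0.000000] = 0.000000; exercise = 0.000000; V(1,0) = max -> 0.000000
  V(1,1) = exp(-r*dt) * [p*0.000000 + (1-p)*64.039706] = 42.156921; exercise = 36.480967; V(1,1) = max -> 42.156921
  V(0,0) = exp(-r*dt) * [p*0.000000 + (1-p)*42.156921] = 27.751626; exercise = 0.000000; V(0,0) = max -> 27.751626


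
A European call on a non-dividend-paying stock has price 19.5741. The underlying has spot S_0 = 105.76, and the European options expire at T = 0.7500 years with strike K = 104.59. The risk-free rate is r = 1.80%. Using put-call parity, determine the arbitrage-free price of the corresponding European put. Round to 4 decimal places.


Answer: Put price = 17.0016

Derivation:
Put-call parity: C - P = S_0 * exp(-qT) - K * exp(-rT).
S_0 * exp(-qT) = 105.7600 * 1.00000000 = 105.76000000
K * exp(-rT) = 104.5900 * 0.98659072 = 103.18752302
P = C - S*exp(-qT) + K*exp(-rT)
P = 19.5741 - 105.76000000 + 103.18752302 = 17.0016


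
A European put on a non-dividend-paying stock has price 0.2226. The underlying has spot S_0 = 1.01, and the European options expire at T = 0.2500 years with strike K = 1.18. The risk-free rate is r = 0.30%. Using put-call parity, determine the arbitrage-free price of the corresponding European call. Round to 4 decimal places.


Put-call parity: C - P = S_0 * exp(-qT) - K * exp(-rT).
S_0 * exp(-qT) = 1.0100 * 1.00000000 = 1.01000000
K * exp(-rT) = 1.1800 * 0.99925028 = 1.17911533
C = P + S*exp(-qT) - K*exp(-rT)
C = 0.2226 + 1.01000000 - 1.17911533 = 0.0535

Answer: Call price = 0.0535


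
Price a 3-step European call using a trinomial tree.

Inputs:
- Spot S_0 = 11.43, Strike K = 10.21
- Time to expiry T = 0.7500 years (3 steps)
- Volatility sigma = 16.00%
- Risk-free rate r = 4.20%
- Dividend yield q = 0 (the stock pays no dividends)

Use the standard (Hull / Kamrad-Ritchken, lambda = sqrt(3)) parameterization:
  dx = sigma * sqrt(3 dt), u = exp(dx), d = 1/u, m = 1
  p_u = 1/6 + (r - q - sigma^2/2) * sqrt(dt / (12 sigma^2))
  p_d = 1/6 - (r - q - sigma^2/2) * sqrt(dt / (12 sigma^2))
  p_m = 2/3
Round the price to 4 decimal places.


Answer: Price = V(0,0) = 1.6517

Derivation:
dt = T/N = 0.250000; dx = sigma*sqrt(3*dt) = 0.138564
u = exp(dx) = 1.148623; d = 1/u = 0.870607
p_u = 0.193008, p_m = 0.666667, p_d = 0.140325
Discount per step: exp(-r*dt) = 0.989555
Stock lattice S(k, j) with j the centered position index:
  k=0: S(0,+0) = 11.4300
  k=1: S(1,-1) = 9.9510; S(1,+0) = 11.4300; S(1,+1) = 13.1288
  k=2: S(2,-2) = 8.6635; S(2,-1) = 9.9510; S(2,+0) = 11.4300; S(2,+1) = 13.1288; S(2,+2) = 15.0800
  k=3: S(3,-3) = 7.5425; S(3,-2) = 8.6635; S(3,-1) = 9.9510; S(3,+0) = 11.4300; S(3,+1) = 13.1288; S(3,+2) = 15.0800; S(3,+3) = 17.3212
Terminal payoffs V(N, j) = max(S_T - K, 0):
  V(3,-3) = 0.000000; V(3,-2) = 0.000000; V(3,-1) = 0.000000; V(3,+0) = 1.220000; V(3,+1) = 2.918764; V(3,+2) = 4.870004; V(3,+3) = 7.111243
Backward induction: V(k, j) = exp(-r*dt) * [p_u * V(k+1, j+1) + p_m * V(k+1, j) + p_d * V(k+1, j-1)]
  V(2,-2) = exp(-r*dt) * [p_u*0.000000 + p_m*0.000000 + p_d*0.000000] = 0.000000
  V(2,-1) = exp(-r*dt) * [p_u*1.220000 + p_m*0.000000 + p_d*0.000000] = 0.233011
  V(2,+0) = exp(-r*dt) * [p_u*2.918764 + p_m*1.220000 + p_d*0.000000] = 1.362299
  V(2,+1) = exp(-r*dt) * [p_u*4.870004 + p_m*2.918764 + p_d*1.220000] = 3.025060
  V(2,+2) = exp(-r*dt) * [p_u*7.111243 + p_m*4.870004 + p_d*2.918764] = 4.976248
  V(1,-1) = exp(-r*dt) * [p_u*1.362299 + p_m*0.233011 + p_d*0.000000] = 0.413907
  V(1,+0) = exp(-r*dt) * [p_u*3.025060 + p_m*1.362299 + p_d*0.233011] = 1.508832
  V(1,+1) = exp(-r*dt) * [p_u*4.976248 + p_m*3.025060 + p_d*1.362299] = 3.135235
  V(0,+0) = exp(-r*dt) * [p_u*3.135235 + p_m*1.508832 + p_d*0.413907] = 1.651662


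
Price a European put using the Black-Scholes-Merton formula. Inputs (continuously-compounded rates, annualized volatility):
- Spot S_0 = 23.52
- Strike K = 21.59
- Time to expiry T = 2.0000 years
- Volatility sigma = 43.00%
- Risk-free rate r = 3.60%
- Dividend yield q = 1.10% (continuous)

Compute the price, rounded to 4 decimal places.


d1 = (ln(S/K) + (r - q + 0.5*sigma^2) * T) / (sigma * sqrt(T)) = 0.52707555
d2 = d1 - sigma * sqrt(T) = -0.08103628
exp(-rT) = 0.93053090; exp(-qT) = 0.97824024
P = K * exp(-rT) * N(-d2) - S_0 * exp(-qT) * N(-d1)
N(-d1) = 0.29907056; N(-d2) = 0.53229345
P = 21.5900 * 0.93053090 * 0.53229345 - 23.5200 * 0.97824024 * 0.29907056 = 3.8128

Answer: Price = 3.8128


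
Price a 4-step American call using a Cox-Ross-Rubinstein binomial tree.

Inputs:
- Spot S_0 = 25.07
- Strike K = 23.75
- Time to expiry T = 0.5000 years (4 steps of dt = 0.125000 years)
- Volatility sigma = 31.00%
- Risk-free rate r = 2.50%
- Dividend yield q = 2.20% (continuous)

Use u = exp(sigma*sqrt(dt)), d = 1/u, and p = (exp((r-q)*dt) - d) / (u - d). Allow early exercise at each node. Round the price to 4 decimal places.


dt = T/N = 0.125000
u = exp(sigma*sqrt(dt)) = 1.115833; d = 1/u = 0.896191
p = (exp((r-q)*dt) - d) / (u - d) = 0.474335
Discount per step: exp(-r*dt) = 0.996880
Stock lattice S(k, i) with i counting down-moves:
  k=0: S(0,0) = 25.0700
  k=1: S(1,0) = 27.9739; S(1,1) = 22.4675
  k=2: S(2,0) = 31.2143; S(2,1) = 25.0700; S(2,2) = 20.1352
  k=3: S(3,0) = 34.8299; S(3,1) = 27.9739; S(3,2) = 22.4675; S(3,3) = 18.0450
  k=4: S(4,0) = 38.8644; S(4,1) = 31.2143; S(4,2) = 25.0700; S(4,3) = 20.1352; S(4,4) = 16.1717
Terminal payoffs V(N, i) = max(S_T - K, 0):
  V(4,0) = 15.114379; V(4,1) = 7.464259; V(4,2) = 1.320000; V(4,3) = 0.000000; V(4,4) = 0.000000
Backward induction: V(k, i) = exp(-r*dt) * [p * V(k+1, i) + (1-p) * V(k+1, i+1)]; then take max(V_cont, immediate exercise) for American.
  V(3,0) = exp(-r*dt) * [p*15.114379 + (1-p)*7.464259] = 11.058364; exercise = 11.079912; V(3,0) = max -> 11.079912
  V(3,1) = exp(-r*dt) * [p*7.464259 + (1-p)*1.320000] = 4.221223; exercise = 4.223943; V(3,1) = max -> 4.223943
  V(3,2) = exp(-r*dt) * [p*1.320000 + (1-p)*0.000000] = 0.624168; exercise = 0.000000; V(3,2) = max -> 0.624168
  V(3,3) = exp(-r*dt) * [p*0.000000 + (1-p)*0.000000] = 0.000000; exercise = 0.000000; V(3,3) = max -> 0.000000
  V(2,0) = exp(-r*dt) * [p*11.079912 + (1-p)*4.223943] = 7.452641; exercise = 7.464259; V(2,0) = max -> 7.464259
  V(2,1) = exp(-r*dt) * [p*4.223943 + (1-p)*0.624168] = 2.324391; exercise = 1.320000; V(2,1) = max -> 2.324391
  V(2,2) = exp(-r*dt) * [p*0.624168 + (1-p)*0.000000] = 0.295141; exercise = 0.000000; V(2,2) = max -> 0.295141
  V(1,0) = exp(-r*dt) * [p*7.464259 + (1-p)*2.324391] = 4.747549; exercise = 4.223943; V(1,0) = max -> 4.747549
  V(1,1) = exp(-r*dt) * [p*2.324391 + (1-p)*0.295141] = 1.253760; exercise = 0.000000; V(1,1) = max -> 1.253760
  V(0,0) = exp(-r*dt) * [p*4.747549 + (1-p)*1.253760] = 2.901903; exercise = 1.320000; V(0,0) = max -> 2.901903

Answer: Price = V(0,0) = 2.9019


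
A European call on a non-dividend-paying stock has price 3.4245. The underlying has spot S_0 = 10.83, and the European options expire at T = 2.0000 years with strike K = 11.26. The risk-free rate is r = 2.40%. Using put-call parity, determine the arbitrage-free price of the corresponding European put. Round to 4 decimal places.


Put-call parity: C - P = S_0 * exp(-qT) - K * exp(-rT).
S_0 * exp(-qT) = 10.8300 * 1.00000000 = 10.83000000
K * exp(-rT) = 11.2600 * 0.95313379 = 10.73228644
P = C - S*exp(-qT) + K*exp(-rT)
P = 3.4245 - 10.83000000 + 10.73228644 = 3.3268

Answer: Put price = 3.3268


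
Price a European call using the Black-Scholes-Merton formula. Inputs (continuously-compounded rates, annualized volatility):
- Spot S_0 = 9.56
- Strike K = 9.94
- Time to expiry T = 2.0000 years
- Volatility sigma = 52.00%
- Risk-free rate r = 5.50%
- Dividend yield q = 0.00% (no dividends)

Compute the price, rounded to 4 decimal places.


Answer: Price = 2.9882

Derivation:
d1 = (ln(S/K) + (r - q + 0.5*sigma^2) * T) / (sigma * sqrt(T)) = 0.46427096
d2 = d1 - sigma * sqrt(T) = -0.27112010
exp(-rT) = 0.89583414; exp(-qT) = 1.00000000
C = S_0 * exp(-qT) * N(d1) - K * exp(-rT) * N(d2)
N(d1) = 0.67877318; N(d2) = 0.39314933
C = 9.5600 * 1.00000000 * 0.67877318 - 9.9400 * 0.89583414 * 0.39314933 = 2.9882


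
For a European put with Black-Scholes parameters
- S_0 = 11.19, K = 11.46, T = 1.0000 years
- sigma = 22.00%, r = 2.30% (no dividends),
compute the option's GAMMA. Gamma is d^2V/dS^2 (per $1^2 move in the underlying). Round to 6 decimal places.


Answer: Gamma = 0.161142

Derivation:
d1 = 0.1061718684; d2 = -0.1138281316
phi(d1) = 0.3967000736; exp(-qT) = 1.0000000000; exp(-rT) = 0.9772624838
Gamma = exp(-qT) * phi(d1) / (S * sigma * sqrt(T)) = 1.0000000000 * 0.3967000736 / (11.1900 * 0.2200 * 1.0000000000) = 0.161142


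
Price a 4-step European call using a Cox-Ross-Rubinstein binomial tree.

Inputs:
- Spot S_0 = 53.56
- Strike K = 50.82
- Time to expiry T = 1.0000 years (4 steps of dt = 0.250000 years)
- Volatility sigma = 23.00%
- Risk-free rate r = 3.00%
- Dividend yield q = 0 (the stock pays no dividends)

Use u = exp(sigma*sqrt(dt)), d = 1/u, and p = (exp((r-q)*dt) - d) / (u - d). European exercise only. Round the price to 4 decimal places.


Answer: Price = V(0,0) = 7.2150

Derivation:
dt = T/N = 0.250000
u = exp(sigma*sqrt(dt)) = 1.121873; d = 1/u = 0.891366
p = (exp((r-q)*dt) - d) / (u - d) = 0.503941
Discount per step: exp(-r*dt) = 0.992528
Stock lattice S(k, i) with i counting down-moves:
  k=0: S(0,0) = 53.5600
  k=1: S(1,0) = 60.0875; S(1,1) = 47.7416
  k=2: S(2,0) = 67.4106; S(2,1) = 53.5600; S(2,2) = 42.5552
  k=3: S(3,0) = 75.6262; S(3,1) = 60.0875; S(3,2) = 47.7416; S(3,3) = 37.9323
  k=4: S(4,0) = 84.8430; S(4,1) = 67.4106; S(4,2) = 53.5600; S(4,3) = 42.5552; S(4,4) = 33.8116
Terminal payoffs V(N, i) = max(S_T - K, 0):
  V(4,0) = 34.023003; V(4,1) = 16.590617; V(4,2) = 2.740000; V(4,3) = 0.000000; V(4,4) = 0.000000
Backward induction: V(k, i) = exp(-r*dt) * [p * V(k+1, i) + (1-p) * V(k+1, i+1)].
  V(3,0) = exp(-r*dt) * [p*34.023003 + (1-p)*16.590617] = 25.185904
  V(3,1) = exp(-r*dt) * [p*16.590617 + (1-p)*2.740000] = 9.647266
  V(3,2) = exp(-r*dt) * [p*2.740000 + (1-p)*0.000000] = 1.370481
  V(3,3) = exp(-r*dt) * [p*0.000000 + (1-p)*0.000000] = 0.000000
  V(2,0) = exp(-r*dt) * [p*25.185904 + (1-p)*9.647266] = 17.347228
  V(2,1) = exp(-r*dt) * [p*9.647266 + (1-p)*1.370481] = 5.500085
  V(2,2) = exp(-r*dt) * [p*1.370481 + (1-p)*0.000000] = 0.685481
  V(1,0) = exp(-r*dt) * [p*17.347228 + (1-p)*5.500085] = 11.384639
  V(1,1) = exp(-r*dt) * [p*5.500085 + (1-p)*0.685481] = 3.088506
  V(0,0) = exp(-r*dt) * [p*11.384639 + (1-p)*3.088506] = 7.214951


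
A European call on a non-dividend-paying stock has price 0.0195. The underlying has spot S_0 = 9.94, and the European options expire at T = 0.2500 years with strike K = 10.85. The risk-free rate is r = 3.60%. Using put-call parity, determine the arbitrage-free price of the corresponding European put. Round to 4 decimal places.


Answer: Put price = 0.8323

Derivation:
Put-call parity: C - P = S_0 * exp(-qT) - K * exp(-rT).
S_0 * exp(-qT) = 9.9400 * 1.00000000 = 9.94000000
K * exp(-rT) = 10.8500 * 0.99104038 = 10.75278811
P = C - S*exp(-qT) + K*exp(-rT)
P = 0.0195 - 9.94000000 + 10.75278811 = 0.8323


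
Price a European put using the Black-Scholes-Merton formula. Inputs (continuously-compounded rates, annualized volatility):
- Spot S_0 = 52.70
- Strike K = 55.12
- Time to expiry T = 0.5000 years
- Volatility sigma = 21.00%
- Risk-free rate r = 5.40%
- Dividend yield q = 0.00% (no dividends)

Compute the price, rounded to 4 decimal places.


d1 = (ln(S/K) + (r - q + 0.5*sigma^2) * T) / (sigma * sqrt(T)) = -0.04627961
d2 = d1 - sigma * sqrt(T) = -0.19477203
exp(-rT) = 0.97336124; exp(-qT) = 1.00000000
P = K * exp(-rT) * N(-d2) - S_0 * exp(-qT) * N(-d1)
N(-d1) = 0.51845630; N(-d2) = 0.57721429
P = 55.1200 * 0.97336124 * 0.57721429 - 52.7000 * 1.00000000 * 0.51845630 = 3.6459

Answer: Price = 3.6459


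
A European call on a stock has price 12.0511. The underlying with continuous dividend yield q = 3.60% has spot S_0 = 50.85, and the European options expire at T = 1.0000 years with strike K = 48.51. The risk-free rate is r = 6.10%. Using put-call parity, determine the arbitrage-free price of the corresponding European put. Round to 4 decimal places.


Answer: Put price = 8.6385

Derivation:
Put-call parity: C - P = S_0 * exp(-qT) - K * exp(-rT).
S_0 * exp(-qT) = 50.8500 * 0.96464029 = 49.05195892
K * exp(-rT) = 48.5100 * 0.94082324 = 45.63933536
P = C - S*exp(-qT) + K*exp(-rT)
P = 12.0511 - 49.05195892 + 45.63933536 = 8.6385


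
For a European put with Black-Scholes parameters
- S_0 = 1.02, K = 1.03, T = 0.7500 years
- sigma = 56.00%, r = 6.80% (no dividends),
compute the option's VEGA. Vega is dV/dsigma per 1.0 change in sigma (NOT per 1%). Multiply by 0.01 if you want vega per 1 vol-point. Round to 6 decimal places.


d1 = 0.3275304470; d2 = -0.1574437791
phi(d1) = 0.3781075386; exp(-qT) = 1.0000000000; exp(-rT) = 0.9502786705
Vega = S * exp(-qT) * phi(d1) * sqrt(T) = 1.0200 * 1.0000000000 * 0.3781075386 * 0.8660254038 = 0.334000

Answer: Vega = 0.334000


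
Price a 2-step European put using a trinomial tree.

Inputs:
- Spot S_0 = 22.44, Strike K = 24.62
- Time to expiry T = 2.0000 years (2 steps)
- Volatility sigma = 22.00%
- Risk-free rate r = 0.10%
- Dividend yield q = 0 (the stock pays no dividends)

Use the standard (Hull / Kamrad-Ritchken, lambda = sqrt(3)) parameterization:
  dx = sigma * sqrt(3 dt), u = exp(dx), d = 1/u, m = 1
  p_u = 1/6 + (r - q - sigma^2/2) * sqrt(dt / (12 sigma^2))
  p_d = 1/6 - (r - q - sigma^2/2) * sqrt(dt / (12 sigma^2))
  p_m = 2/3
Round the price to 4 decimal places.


Answer: Price = V(0,0) = 4.0691

Derivation:
dt = T/N = 1.000000; dx = sigma*sqrt(3*dt) = 0.381051
u = exp(dx) = 1.463823; d = 1/u = 0.683143
p_u = 0.136225, p_m = 0.666667, p_d = 0.197109
Discount per step: exp(-r*dt) = 0.999000
Stock lattice S(k, j) with j the centered position index:
  k=0: S(0,+0) = 22.4400
  k=1: S(1,-1) = 15.3297; S(1,+0) = 22.4400; S(1,+1) = 32.8482
  k=2: S(2,-2) = 10.4724; S(2,-1) = 15.3297; S(2,+0) = 22.4400; S(2,+1) = 32.8482; S(2,+2) = 48.0839
Terminal payoffs V(N, j) = max(K - S_T, 0):
  V(2,-2) = 14.147605; V(2,-1) = 9.290273; V(2,+0) = 2.180000; V(2,+1) = 0.000000; V(2,+2) = 0.000000
Backward induction: V(k, j) = exp(-r*dt) * [p_u * V(k+1, j+1) + p_m * V(k+1, j) + p_d * V(k+1, j-1)]
  V(1,-1) = exp(-r*dt) * [p_u*2.180000 + p_m*9.290273 + p_d*14.147605] = 9.269827
  V(1,+0) = exp(-r*dt) * [p_u*0.000000 + p_m*2.180000 + p_d*9.290273] = 3.281245
  V(1,+1) = exp(-r*dt) * [p_u*0.000000 + p_m*0.000000 + p_d*2.180000] = 0.429268
  V(0,+0) = exp(-r*dt) * [p_u*0.429268 + p_m*3.281245 + p_d*9.269827] = 4.069066


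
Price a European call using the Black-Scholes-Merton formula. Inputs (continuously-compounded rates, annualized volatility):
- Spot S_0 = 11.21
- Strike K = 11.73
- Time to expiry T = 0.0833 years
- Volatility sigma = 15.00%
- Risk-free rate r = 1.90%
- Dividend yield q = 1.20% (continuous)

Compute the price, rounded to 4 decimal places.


Answer: Price = 0.0387

Derivation:
d1 = (ln(S/K) + (r - q + 0.5*sigma^2) * T) / (sigma * sqrt(T)) = -1.01225594
d2 = d1 - sigma * sqrt(T) = -1.05554855
exp(-rT) = 0.99841855; exp(-qT) = 0.99900090
C = S_0 * exp(-qT) * N(d1) - K * exp(-rT) * N(d2)
N(d1) = 0.15570785; N(d2) = 0.14558726
C = 11.2100 * 0.99900090 * 0.15570785 - 11.7300 * 0.99841855 * 0.14558726 = 0.0387


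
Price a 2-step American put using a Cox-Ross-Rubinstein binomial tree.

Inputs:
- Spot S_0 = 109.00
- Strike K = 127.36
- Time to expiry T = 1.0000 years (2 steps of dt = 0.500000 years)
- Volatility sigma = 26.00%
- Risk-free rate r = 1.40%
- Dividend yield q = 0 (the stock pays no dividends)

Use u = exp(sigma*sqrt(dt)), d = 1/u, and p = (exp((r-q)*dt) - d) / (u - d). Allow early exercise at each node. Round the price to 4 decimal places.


Answer: Price = V(0,0) = 23.6949

Derivation:
dt = T/N = 0.500000
u = exp(sigma*sqrt(dt)) = 1.201833; d = 1/u = 0.832062
p = (exp((r-q)*dt) - d) / (u - d) = 0.473164
Discount per step: exp(-r*dt) = 0.993024
Stock lattice S(k, i) with i counting down-moves:
  k=0: S(0,0) = 109.0000
  k=1: S(1,0) = 130.9998; S(1,1) = 90.6948
  k=2: S(2,0) = 157.4398; S(2,1) = 109.0000; S(2,2) = 75.4637
Terminal payoffs V(N, i) = max(K - S_T, 0):
  V(2,0) = 0.000000; V(2,1) = 18.360000; V(2,2) = 51.896254
Backward induction: V(k, i) = exp(-r*dt) * [p * V(k+1, i) + (1-p) * V(k+1, i+1)]; then take max(V_cont, immediate exercise) for American.
  V(1,0) = exp(-r*dt) * [p*0.000000 + (1-p)*18.360000] = 9.605233; exercise = 0.000000; V(1,0) = max -> 9.605233
  V(1,1) = exp(-r*dt) * [p*18.360000 + (1-p)*51.896254] = 35.776784; exercise = 36.665191; V(1,1) = max -> 36.665191
  V(0,0) = exp(-r*dt) * [p*9.605233 + (1-p)*36.665191] = 23.694943; exercise = 18.360000; V(0,0) = max -> 23.694943


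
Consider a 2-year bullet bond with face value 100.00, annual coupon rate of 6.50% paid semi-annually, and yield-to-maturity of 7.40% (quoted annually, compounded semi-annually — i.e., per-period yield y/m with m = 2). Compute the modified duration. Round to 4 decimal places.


Answer: Modified duration = 1.8386

Derivation:
Coupon per period c = face * coupon_rate / m = 3.250000
Periods per year m = 2; per-period yield y/m = 0.037000
Number of cashflows N = 4
Cashflows (t years, CF_t, discount factor 1/(1+y/m)^(m*t), PV):
  t = 0.5000: CF_t = 3.250000, DF = 0.964320, PV = 3.134041
  t = 1.0000: CF_t = 3.250000, DF = 0.929913, PV = 3.022218
  t = 1.5000: CF_t = 3.250000, DF = 0.896734, PV = 2.914386
  t = 2.0000: CF_t = 103.250000, DF = 0.864739, PV = 89.284287
Price P = sum_t PV_t = 98.354932
First compute Macaulay numerator sum_t t * PV_t:
  t * PV_t at t = 0.5000: 1.567020
  t * PV_t at t = 1.0000: 3.022218
  t * PV_t at t = 1.5000: 4.371579
  t * PV_t at t = 2.0000: 178.568574
Macaulay duration D = 187.529392 / 98.354932 = 1.906660
Modified duration = D / (1 + y/m) = 1.906660 / (1 + 0.037000) = 1.838630


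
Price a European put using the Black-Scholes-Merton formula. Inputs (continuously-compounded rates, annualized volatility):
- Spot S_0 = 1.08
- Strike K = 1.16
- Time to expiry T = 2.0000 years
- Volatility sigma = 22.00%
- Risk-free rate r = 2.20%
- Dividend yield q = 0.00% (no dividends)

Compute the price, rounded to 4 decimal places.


d1 = (ln(S/K) + (r - q + 0.5*sigma^2) * T) / (sigma * sqrt(T)) = 0.06730704
d2 = d1 - sigma * sqrt(T) = -0.24381994
exp(-rT) = 0.95695396; exp(-qT) = 1.00000000
P = K * exp(-rT) * N(-d2) - S_0 * exp(-qT) * N(-d1)
N(-d1) = 0.47316864; N(-d2) = 0.59631486
P = 1.1600 * 0.95695396 * 0.59631486 - 1.0800 * 1.00000000 * 0.47316864 = 0.1509

Answer: Price = 0.1509


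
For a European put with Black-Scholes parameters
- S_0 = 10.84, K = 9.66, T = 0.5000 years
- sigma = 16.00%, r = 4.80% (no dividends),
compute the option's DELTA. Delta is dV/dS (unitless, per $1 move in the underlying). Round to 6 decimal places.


Answer: Delta = -0.098983

Derivation:
d1 = 1.2873705187; d2 = 1.1742334337
phi(d1) = 0.1741915089; exp(-qT) = 1.0000000000; exp(-rT) = 0.9762857098
N(-d1) = 0.0989825875
Delta = -exp(-qT) * N(-d1) = -1.0000000000 * 0.0989825875 = -0.098983


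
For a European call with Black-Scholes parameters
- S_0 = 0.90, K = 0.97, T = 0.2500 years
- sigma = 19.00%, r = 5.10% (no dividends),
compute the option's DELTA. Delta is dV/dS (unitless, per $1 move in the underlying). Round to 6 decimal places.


d1 = -0.6067242966; d2 = -0.7017242966
phi(d1) = 0.3318753876; exp(-qT) = 1.0000000000; exp(-rT) = 0.9873309369
N(d1) = 0.2720169476
Delta = exp(-qT) * N(d1) = 1.0000000000 * 0.2720169476 = 0.272017

Answer: Delta = 0.272017


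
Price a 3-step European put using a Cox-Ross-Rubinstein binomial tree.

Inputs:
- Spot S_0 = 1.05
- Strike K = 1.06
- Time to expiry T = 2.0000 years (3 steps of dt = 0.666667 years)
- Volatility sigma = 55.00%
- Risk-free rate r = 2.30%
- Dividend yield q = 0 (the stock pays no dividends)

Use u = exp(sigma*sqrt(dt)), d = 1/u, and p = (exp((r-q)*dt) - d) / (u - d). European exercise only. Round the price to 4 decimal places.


dt = T/N = 0.666667
u = exp(sigma*sqrt(dt)) = 1.566859; d = 1/u = 0.638219
p = (exp((r-q)*dt) - d) / (u - d) = 0.406220
Discount per step: exp(-r*dt) = 0.984784
Stock lattice S(k, i) with i counting down-moves:
  k=0: S(0,0) = 1.0500
  k=1: S(1,0) = 1.6452; S(1,1) = 0.6701
  k=2: S(2,0) = 2.5778; S(2,1) = 1.0500; S(2,2) = 0.4277
  k=3: S(3,0) = 4.0391; S(3,1) = 1.6452; S(3,2) = 0.6701; S(3,3) = 0.2730
Terminal payoffs V(N, i) = max(K - S_T, 0):
  V(3,0) = 0.000000; V(3,1) = 0.000000; V(3,2) = 0.389870; V(3,3) = 0.787040
Backward induction: V(k, i) = exp(-r*dt) * [p * V(k+1, i) + (1-p) * V(k+1, i+1)].
  V(2,0) = exp(-r*dt) * [p*0.000000 + (1-p)*0.000000] = 0.000000
  V(2,1) = exp(-r*dt) * [p*0.000000 + (1-p)*0.389870] = 0.227974
  V(2,2) = exp(-r*dt) * [p*0.389870 + (1-p)*0.787040] = 0.616180
  V(1,0) = exp(-r*dt) * [p*0.000000 + (1-p)*0.227974] = 0.133307
  V(1,1) = exp(-r*dt) * [p*0.227974 + (1-p)*0.616180] = 0.451507
  V(0,0) = exp(-r*dt) * [p*0.133307 + (1-p)*0.451507] = 0.317344

Answer: Price = V(0,0) = 0.3173


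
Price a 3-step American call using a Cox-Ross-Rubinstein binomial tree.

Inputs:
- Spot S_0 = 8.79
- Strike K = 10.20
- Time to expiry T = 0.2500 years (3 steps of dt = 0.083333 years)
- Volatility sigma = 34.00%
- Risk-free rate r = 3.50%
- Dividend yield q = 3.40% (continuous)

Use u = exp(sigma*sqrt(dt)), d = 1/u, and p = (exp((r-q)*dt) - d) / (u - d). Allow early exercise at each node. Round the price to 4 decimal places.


dt = T/N = 0.083333
u = exp(sigma*sqrt(dt)) = 1.103128; d = 1/u = 0.906513
p = (exp((r-q)*dt) - d) / (u - d) = 0.475906
Discount per step: exp(-r*dt) = 0.997088
Stock lattice S(k, i) with i counting down-moves:
  k=0: S(0,0) = 8.7900
  k=1: S(1,0) = 9.6965; S(1,1) = 7.9683
  k=2: S(2,0) = 10.6965; S(2,1) = 8.7900; S(2,2) = 7.2233
  k=3: S(3,0) = 11.7996; S(3,1) = 9.6965; S(3,2) = 7.9683; S(3,3) = 6.5480
Terminal payoffs V(N, i) = max(S_T - K, 0):
  V(3,0) = 1.599573; V(3,1) = 0.000000; V(3,2) = 0.000000; V(3,3) = 0.000000
Backward induction: V(k, i) = exp(-r*dt) * [p * V(k+1, i) + (1-p) * V(k+1, i+1)]; then take max(V_cont, immediate exercise) for American.
  V(2,0) = exp(-r*dt) * [p*1.599573 + (1-p)*0.000000] = 0.759030; exercise = 0.496470; V(2,0) = max -> 0.759030
  V(2,1) = exp(-r*dt) * [p*0.000000 + (1-p)*0.000000] = 0.000000; exercise = 0.000000; V(2,1) = max -> 0.000000
  V(2,2) = exp(-r*dt) * [p*0.000000 + (1-p)*0.000000] = 0.000000; exercise = 0.000000; V(2,2) = max -> 0.000000
  V(1,0) = exp(-r*dt) * [p*0.759030 + (1-p)*0.000000] = 0.360175; exercise = 0.000000; V(1,0) = max -> 0.360175
  V(1,1) = exp(-r*dt) * [p*0.000000 + (1-p)*0.000000] = 0.000000; exercise = 0.000000; V(1,1) = max -> 0.000000
  V(0,0) = exp(-r*dt) * [p*0.360175 + (1-p)*0.000000] = 0.170910; exercise = 0.000000; V(0,0) = max -> 0.170910

Answer: Price = V(0,0) = 0.1709


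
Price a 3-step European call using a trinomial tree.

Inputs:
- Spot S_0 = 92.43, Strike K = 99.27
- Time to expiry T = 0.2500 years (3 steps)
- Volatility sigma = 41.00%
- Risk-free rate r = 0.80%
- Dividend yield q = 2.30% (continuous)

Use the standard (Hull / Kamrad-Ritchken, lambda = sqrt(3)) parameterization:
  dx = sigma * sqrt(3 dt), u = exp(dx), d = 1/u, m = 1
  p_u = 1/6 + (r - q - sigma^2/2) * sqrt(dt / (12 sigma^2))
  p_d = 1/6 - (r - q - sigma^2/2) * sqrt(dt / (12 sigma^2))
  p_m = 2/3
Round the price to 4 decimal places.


dt = T/N = 0.083333; dx = sigma*sqrt(3*dt) = 0.205000
u = exp(dx) = 1.227525; d = 1/u = 0.814647
p_u = 0.146535, p_m = 0.666667, p_d = 0.186799
Discount per step: exp(-r*dt) = 0.999334
Stock lattice S(k, j) with j the centered position index:
  k=0: S(0,+0) = 92.4300
  k=1: S(1,-1) = 75.2979; S(1,+0) = 92.4300; S(1,+1) = 113.4601
  k=2: S(2,-2) = 61.3412; S(2,-1) = 75.2979; S(2,+0) = 92.4300; S(2,+1) = 113.4601; S(2,+2) = 139.2752
  k=3: S(3,-3) = 49.9714; S(3,-2) = 61.3412; S(3,-1) = 75.2979; S(3,+0) = 92.4300; S(3,+1) = 113.4601; S(3,+2) = 139.2752; S(3,+3) = 170.9638
Terminal payoffs V(N, j) = max(S_T - K, 0):
  V(3,-3) = 0.000000; V(3,-2) = 0.000000; V(3,-1) = 0.000000; V(3,+0) = 0.000000; V(3,+1) = 14.190142; V(3,+2) = 40.005168; V(3,+3) = 71.693759
Backward induction: V(k, j) = exp(-r*dt) * [p_u * V(k+1, j+1) + p_m * V(k+1, j) + p_d * V(k+1, j-1)]
  V(2,-2) = exp(-r*dt) * [p_u*0.000000 + p_m*0.000000 + p_d*0.000000] = 0.000000
  V(2,-1) = exp(-r*dt) * [p_u*0.000000 + p_m*0.000000 + p_d*0.000000] = 0.000000
  V(2,+0) = exp(-r*dt) * [p_u*14.190142 + p_m*0.000000 + p_d*0.000000] = 2.077960
  V(2,+1) = exp(-r*dt) * [p_u*40.005168 + p_m*14.190142 + p_d*0.000000] = 15.312022
  V(2,+2) = exp(-r*dt) * [p_u*71.693759 + p_m*40.005168 + p_d*14.190142] = 39.799884
  V(1,-1) = exp(-r*dt) * [p_u*2.077960 + p_m*0.000000 + p_d*0.000000] = 0.304290
  V(1,+0) = exp(-r*dt) * [p_u*15.312022 + p_m*2.077960 + p_d*0.000000] = 3.626629
  V(1,+1) = exp(-r*dt) * [p_u*39.799884 + p_m*15.312022 + p_d*2.077960] = 16.417285
  V(0,+0) = exp(-r*dt) * [p_u*16.417285 + p_m*3.626629 + p_d*0.304290] = 4.877041

Answer: Price = V(0,0) = 4.8770


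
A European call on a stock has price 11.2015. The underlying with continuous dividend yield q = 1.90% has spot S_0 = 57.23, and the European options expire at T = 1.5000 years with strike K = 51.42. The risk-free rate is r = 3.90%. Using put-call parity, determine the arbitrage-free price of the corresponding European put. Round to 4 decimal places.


Put-call parity: C - P = S_0 * exp(-qT) - K * exp(-rT).
S_0 * exp(-qT) = 57.2300 * 0.97190229 = 55.62196829
K * exp(-rT) = 51.4200 * 0.94317824 = 48.49822512
P = C - S*exp(-qT) + K*exp(-rT)
P = 11.2015 - 55.62196829 + 48.49822512 = 4.0778

Answer: Put price = 4.0778


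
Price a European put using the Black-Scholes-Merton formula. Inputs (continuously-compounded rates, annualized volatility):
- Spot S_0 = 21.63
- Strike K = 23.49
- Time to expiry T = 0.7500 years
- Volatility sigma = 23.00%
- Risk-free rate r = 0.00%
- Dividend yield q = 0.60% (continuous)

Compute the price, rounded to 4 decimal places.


d1 = (ln(S/K) + (r - q + 0.5*sigma^2) * T) / (sigma * sqrt(T)) = -0.33715277
d2 = d1 - sigma * sqrt(T) = -0.53633861
exp(-rT) = 1.00000000; exp(-qT) = 0.99551011
P = K * exp(-rT) * N(-d2) - S_0 * exp(-qT) * N(-d1)
N(-d1) = 0.63199913; N(-d2) = 0.70413773
P = 23.4900 * 1.00000000 * 0.70413773 - 21.6300 * 0.99551011 * 0.63199913 = 2.9314

Answer: Price = 2.9314


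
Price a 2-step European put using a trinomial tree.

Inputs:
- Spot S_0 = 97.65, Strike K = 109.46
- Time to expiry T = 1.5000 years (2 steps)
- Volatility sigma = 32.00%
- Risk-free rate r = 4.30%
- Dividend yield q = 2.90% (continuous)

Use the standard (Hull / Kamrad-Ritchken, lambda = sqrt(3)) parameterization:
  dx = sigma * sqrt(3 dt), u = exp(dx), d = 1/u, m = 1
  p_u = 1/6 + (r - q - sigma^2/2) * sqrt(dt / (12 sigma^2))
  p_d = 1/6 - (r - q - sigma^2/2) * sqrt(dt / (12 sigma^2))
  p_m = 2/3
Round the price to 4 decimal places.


dt = T/N = 0.750000; dx = sigma*sqrt(3*dt) = 0.480000
u = exp(dx) = 1.616074; d = 1/u = 0.618783
p_u = 0.137604, p_m = 0.666667, p_d = 0.195729
Discount per step: exp(-r*dt) = 0.968264
Stock lattice S(k, j) with j the centered position index:
  k=0: S(0,+0) = 97.6500
  k=1: S(1,-1) = 60.4242; S(1,+0) = 97.6500; S(1,+1) = 157.8097
  k=2: S(2,-2) = 37.3895; S(2,-1) = 60.4242; S(2,+0) = 97.6500; S(2,+1) = 157.8097; S(2,+2) = 255.0322
Terminal payoffs V(N, j) = max(K - S_T, 0):
  V(2,-2) = 72.070510; V(2,-1) = 49.035802; V(2,+0) = 11.810000; V(2,+1) = 0.000000; V(2,+2) = 0.000000
Backward induction: V(k, j) = exp(-r*dt) * [p_u * V(k+1, j+1) + p_m * V(k+1, j) + p_d * V(k+1, j-1)]
  V(1,-1) = exp(-r*dt) * [p_u*11.810000 + p_m*49.035802 + p_d*72.070510] = 46.885245
  V(1,+0) = exp(-r*dt) * [p_u*0.000000 + p_m*11.810000 + p_d*49.035802] = 16.916617
  V(1,+1) = exp(-r*dt) * [p_u*0.000000 + p_m*0.000000 + p_d*11.810000] = 2.238203
  V(0,+0) = exp(-r*dt) * [p_u*2.238203 + p_m*16.916617 + p_d*46.885245] = 20.103631

Answer: Price = V(0,0) = 20.1036


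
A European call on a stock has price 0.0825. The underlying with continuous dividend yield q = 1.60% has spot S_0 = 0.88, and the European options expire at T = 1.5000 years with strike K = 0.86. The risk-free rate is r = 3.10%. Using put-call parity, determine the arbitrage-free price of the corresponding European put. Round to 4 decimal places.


Put-call parity: C - P = S_0 * exp(-qT) - K * exp(-rT).
S_0 * exp(-qT) = 0.8800 * 0.97628571 = 0.85913142
K * exp(-rT) = 0.8600 * 0.95456456 = 0.82092552
P = C - S*exp(-qT) + K*exp(-rT)
P = 0.0825 - 0.85913142 + 0.82092552 = 0.0443

Answer: Put price = 0.0443


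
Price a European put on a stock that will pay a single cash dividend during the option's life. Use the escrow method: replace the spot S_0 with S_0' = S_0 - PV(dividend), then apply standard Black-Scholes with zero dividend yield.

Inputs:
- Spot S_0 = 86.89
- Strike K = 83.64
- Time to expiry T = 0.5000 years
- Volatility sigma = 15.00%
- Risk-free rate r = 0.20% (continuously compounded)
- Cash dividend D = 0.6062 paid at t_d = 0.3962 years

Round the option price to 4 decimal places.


PV(D) = D * exp(-r * t_d) = 0.6062 * 0.99920791 = 0.60571984
S_0' = S_0 - PV(D) = 86.8900 - 0.60571984 = 86.28428016
d1 = (ln(S_0'/K) + (r + sigma^2/2)*T) / (sigma*sqrt(T)) = 0.35591563
d2 = d1 - sigma*sqrt(T) = 0.24984961
exp(-rT) = 0.99900050
N(-d1) = 0.36095187; N(-d2) = 0.40135182
P = K * exp(-rT) * N(-d2) - S_0' * N(-d1) = 83.6400 * 0.99900050 * 0.40135182 - 86.28428016 * 0.36095187 = 2.3910

Answer: Price = 2.3910


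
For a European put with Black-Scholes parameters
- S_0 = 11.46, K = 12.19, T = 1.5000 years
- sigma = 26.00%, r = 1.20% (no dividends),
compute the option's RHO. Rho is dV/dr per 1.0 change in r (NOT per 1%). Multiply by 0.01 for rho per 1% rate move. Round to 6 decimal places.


d1 = 0.0218154314; d2 = -0.2966182352
phi(d1) = 0.3988473608; exp(-qT) = 1.0000000000; exp(-rT) = 0.9821610324
N(-d2) = 0.6166210063
Rho = -K*T*exp(-rT)*N(-d2) = -12.1900 * 1.5000 * 0.9821610324 * 0.6166210063 = -11.073782

Answer: Rho = -11.073782


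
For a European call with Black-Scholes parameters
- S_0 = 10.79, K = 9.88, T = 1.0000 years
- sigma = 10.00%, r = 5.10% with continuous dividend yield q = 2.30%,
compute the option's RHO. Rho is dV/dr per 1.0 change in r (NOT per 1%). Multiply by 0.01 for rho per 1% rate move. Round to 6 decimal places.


d1 = 1.2110726751; d2 = 1.1110726751
phi(d1) = 0.1916111836; exp(-qT) = 0.9772624838; exp(-rT) = 0.9502786705
N(d2) = 0.8667314658
Rho = K*T*exp(-rT)*N(d2) = 9.8800 * 1.0000 * 0.9502786705 * 0.8667314658 = 8.137528

Answer: Rho = 8.137528


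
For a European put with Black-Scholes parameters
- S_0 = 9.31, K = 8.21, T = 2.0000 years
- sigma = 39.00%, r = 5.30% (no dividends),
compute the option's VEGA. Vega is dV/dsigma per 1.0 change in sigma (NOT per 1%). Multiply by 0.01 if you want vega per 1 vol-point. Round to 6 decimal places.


Answer: Vega = 4.122930

Derivation:
d1 = 0.6959311721; d2 = 0.1443878828
phi(d1) = 0.3131419642; exp(-qT) = 1.0000000000; exp(-rT) = 0.8994246481
Vega = S * exp(-qT) * phi(d1) * sqrt(T) = 9.3100 * 1.0000000000 * 0.3131419642 * 1.4142135624 = 4.122930


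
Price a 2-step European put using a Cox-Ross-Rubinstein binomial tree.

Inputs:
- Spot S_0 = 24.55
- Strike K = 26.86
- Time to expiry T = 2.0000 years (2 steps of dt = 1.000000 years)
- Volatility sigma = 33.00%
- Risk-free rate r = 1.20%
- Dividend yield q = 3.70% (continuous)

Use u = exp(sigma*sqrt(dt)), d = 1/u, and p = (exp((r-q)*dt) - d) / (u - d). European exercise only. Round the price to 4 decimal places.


dt = T/N = 1.000000
u = exp(sigma*sqrt(dt)) = 1.390968; d = 1/u = 0.718924
p = (exp((r-q)*dt) - d) / (u - d) = 0.381502
Discount per step: exp(-r*dt) = 0.988072
Stock lattice S(k, i) with i counting down-moves:
  k=0: S(0,0) = 24.5500
  k=1: S(1,0) = 34.1483; S(1,1) = 17.6496
  k=2: S(2,0) = 47.4992; S(2,1) = 24.5500; S(2,2) = 12.6887
Terminal payoffs V(N, i) = max(K - S_T, 0):
  V(2,0) = 0.000000; V(2,1) = 2.310000; V(2,2) = 14.171300
Backward induction: V(k, i) = exp(-r*dt) * [p * V(k+1, i) + (1-p) * V(k+1, i+1)].
  V(1,0) = exp(-r*dt) * [p*0.000000 + (1-p)*2.310000] = 1.411688
  V(1,1) = exp(-r*dt) * [p*2.310000 + (1-p)*14.171300] = 9.531129
  V(0,0) = exp(-r*dt) * [p*1.411688 + (1-p)*9.531129] = 6.356806

Answer: Price = V(0,0) = 6.3568


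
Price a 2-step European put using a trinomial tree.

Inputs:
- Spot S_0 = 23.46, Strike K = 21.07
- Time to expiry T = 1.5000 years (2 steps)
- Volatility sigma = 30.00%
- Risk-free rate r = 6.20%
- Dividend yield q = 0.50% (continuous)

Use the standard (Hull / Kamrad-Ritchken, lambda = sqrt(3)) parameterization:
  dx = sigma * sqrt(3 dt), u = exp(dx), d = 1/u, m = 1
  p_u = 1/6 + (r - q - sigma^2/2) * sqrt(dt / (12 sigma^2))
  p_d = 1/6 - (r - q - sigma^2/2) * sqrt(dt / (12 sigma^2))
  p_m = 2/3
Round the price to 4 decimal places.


dt = T/N = 0.750000; dx = sigma*sqrt(3*dt) = 0.450000
u = exp(dx) = 1.568312; d = 1/u = 0.637628
p_u = 0.176667, p_m = 0.666667, p_d = 0.156667
Discount per step: exp(-r*dt) = 0.954565
Stock lattice S(k, j) with j the centered position index:
  k=0: S(0,+0) = 23.4600
  k=1: S(1,-1) = 14.9588; S(1,+0) = 23.4600; S(1,+1) = 36.7926
  k=2: S(2,-2) = 9.5381; S(2,-1) = 14.9588; S(2,+0) = 23.4600; S(2,+1) = 36.7926; S(2,+2) = 57.7023
Terminal payoffs V(N, j) = max(K - S_T, 0):
  V(2,-2) = 11.531876; V(2,-1) = 6.111244; V(2,+0) = 0.000000; V(2,+1) = 0.000000; V(2,+2) = 0.000000
Backward induction: V(k, j) = exp(-r*dt) * [p_u * V(k+1, j+1) + p_m * V(k+1, j) + p_d * V(k+1, j-1)]
  V(1,-1) = exp(-r*dt) * [p_u*0.000000 + p_m*6.111244 + p_d*11.531876] = 5.613625
  V(1,+0) = exp(-r*dt) * [p_u*0.000000 + p_m*0.000000 + p_d*6.111244] = 0.913927
  V(1,+1) = exp(-r*dt) * [p_u*0.000000 + p_m*0.000000 + p_d*0.000000] = 0.000000
  V(0,+0) = exp(-r*dt) * [p_u*0.000000 + p_m*0.913927 + p_d*5.613625] = 1.421110

Answer: Price = V(0,0) = 1.4211
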